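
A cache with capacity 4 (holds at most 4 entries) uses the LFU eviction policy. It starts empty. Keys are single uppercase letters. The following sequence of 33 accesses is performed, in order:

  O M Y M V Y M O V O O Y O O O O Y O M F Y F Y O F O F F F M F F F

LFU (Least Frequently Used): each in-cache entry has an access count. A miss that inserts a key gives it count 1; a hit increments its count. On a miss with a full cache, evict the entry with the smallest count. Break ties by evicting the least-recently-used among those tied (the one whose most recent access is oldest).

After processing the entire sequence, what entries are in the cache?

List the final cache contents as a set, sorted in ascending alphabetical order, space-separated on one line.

LFU simulation (capacity=4):
  1. access O: MISS. Cache: [O(c=1)]
  2. access M: MISS. Cache: [O(c=1) M(c=1)]
  3. access Y: MISS. Cache: [O(c=1) M(c=1) Y(c=1)]
  4. access M: HIT, count now 2. Cache: [O(c=1) Y(c=1) M(c=2)]
  5. access V: MISS. Cache: [O(c=1) Y(c=1) V(c=1) M(c=2)]
  6. access Y: HIT, count now 2. Cache: [O(c=1) V(c=1) M(c=2) Y(c=2)]
  7. access M: HIT, count now 3. Cache: [O(c=1) V(c=1) Y(c=2) M(c=3)]
  8. access O: HIT, count now 2. Cache: [V(c=1) Y(c=2) O(c=2) M(c=3)]
  9. access V: HIT, count now 2. Cache: [Y(c=2) O(c=2) V(c=2) M(c=3)]
  10. access O: HIT, count now 3. Cache: [Y(c=2) V(c=2) M(c=3) O(c=3)]
  11. access O: HIT, count now 4. Cache: [Y(c=2) V(c=2) M(c=3) O(c=4)]
  12. access Y: HIT, count now 3. Cache: [V(c=2) M(c=3) Y(c=3) O(c=4)]
  13. access O: HIT, count now 5. Cache: [V(c=2) M(c=3) Y(c=3) O(c=5)]
  14. access O: HIT, count now 6. Cache: [V(c=2) M(c=3) Y(c=3) O(c=6)]
  15. access O: HIT, count now 7. Cache: [V(c=2) M(c=3) Y(c=3) O(c=7)]
  16. access O: HIT, count now 8. Cache: [V(c=2) M(c=3) Y(c=3) O(c=8)]
  17. access Y: HIT, count now 4. Cache: [V(c=2) M(c=3) Y(c=4) O(c=8)]
  18. access O: HIT, count now 9. Cache: [V(c=2) M(c=3) Y(c=4) O(c=9)]
  19. access M: HIT, count now 4. Cache: [V(c=2) Y(c=4) M(c=4) O(c=9)]
  20. access F: MISS, evict V(c=2). Cache: [F(c=1) Y(c=4) M(c=4) O(c=9)]
  21. access Y: HIT, count now 5. Cache: [F(c=1) M(c=4) Y(c=5) O(c=9)]
  22. access F: HIT, count now 2. Cache: [F(c=2) M(c=4) Y(c=5) O(c=9)]
  23. access Y: HIT, count now 6. Cache: [F(c=2) M(c=4) Y(c=6) O(c=9)]
  24. access O: HIT, count now 10. Cache: [F(c=2) M(c=4) Y(c=6) O(c=10)]
  25. access F: HIT, count now 3. Cache: [F(c=3) M(c=4) Y(c=6) O(c=10)]
  26. access O: HIT, count now 11. Cache: [F(c=3) M(c=4) Y(c=6) O(c=11)]
  27. access F: HIT, count now 4. Cache: [M(c=4) F(c=4) Y(c=6) O(c=11)]
  28. access F: HIT, count now 5. Cache: [M(c=4) F(c=5) Y(c=6) O(c=11)]
  29. access F: HIT, count now 6. Cache: [M(c=4) Y(c=6) F(c=6) O(c=11)]
  30. access M: HIT, count now 5. Cache: [M(c=5) Y(c=6) F(c=6) O(c=11)]
  31. access F: HIT, count now 7. Cache: [M(c=5) Y(c=6) F(c=7) O(c=11)]
  32. access F: HIT, count now 8. Cache: [M(c=5) Y(c=6) F(c=8) O(c=11)]
  33. access F: HIT, count now 9. Cache: [M(c=5) Y(c=6) F(c=9) O(c=11)]
Total: 28 hits, 5 misses, 1 evictions

Answer: F M O Y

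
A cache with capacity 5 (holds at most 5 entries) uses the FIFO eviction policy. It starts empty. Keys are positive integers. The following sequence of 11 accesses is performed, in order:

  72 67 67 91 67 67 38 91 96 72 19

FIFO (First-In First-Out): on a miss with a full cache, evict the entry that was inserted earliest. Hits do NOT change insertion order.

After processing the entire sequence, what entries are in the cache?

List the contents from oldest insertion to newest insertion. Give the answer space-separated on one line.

FIFO simulation (capacity=5):
  1. access 72: MISS. Cache (old->new): [72]
  2. access 67: MISS. Cache (old->new): [72 67]
  3. access 67: HIT. Cache (old->new): [72 67]
  4. access 91: MISS. Cache (old->new): [72 67 91]
  5. access 67: HIT. Cache (old->new): [72 67 91]
  6. access 67: HIT. Cache (old->new): [72 67 91]
  7. access 38: MISS. Cache (old->new): [72 67 91 38]
  8. access 91: HIT. Cache (old->new): [72 67 91 38]
  9. access 96: MISS. Cache (old->new): [72 67 91 38 96]
  10. access 72: HIT. Cache (old->new): [72 67 91 38 96]
  11. access 19: MISS, evict 72. Cache (old->new): [67 91 38 96 19]
Total: 5 hits, 6 misses, 1 evictions

Answer: 67 91 38 96 19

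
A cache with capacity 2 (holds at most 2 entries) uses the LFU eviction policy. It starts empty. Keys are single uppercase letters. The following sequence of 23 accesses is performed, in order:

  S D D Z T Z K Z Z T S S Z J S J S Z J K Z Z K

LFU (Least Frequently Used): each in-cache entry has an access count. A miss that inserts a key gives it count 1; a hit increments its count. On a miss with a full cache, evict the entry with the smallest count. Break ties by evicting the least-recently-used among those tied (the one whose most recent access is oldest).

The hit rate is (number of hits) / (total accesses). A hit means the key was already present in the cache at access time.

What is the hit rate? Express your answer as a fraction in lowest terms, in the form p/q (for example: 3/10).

Answer: 8/23

Derivation:
LFU simulation (capacity=2):
  1. access S: MISS. Cache: [S(c=1)]
  2. access D: MISS. Cache: [S(c=1) D(c=1)]
  3. access D: HIT, count now 2. Cache: [S(c=1) D(c=2)]
  4. access Z: MISS, evict S(c=1). Cache: [Z(c=1) D(c=2)]
  5. access T: MISS, evict Z(c=1). Cache: [T(c=1) D(c=2)]
  6. access Z: MISS, evict T(c=1). Cache: [Z(c=1) D(c=2)]
  7. access K: MISS, evict Z(c=1). Cache: [K(c=1) D(c=2)]
  8. access Z: MISS, evict K(c=1). Cache: [Z(c=1) D(c=2)]
  9. access Z: HIT, count now 2. Cache: [D(c=2) Z(c=2)]
  10. access T: MISS, evict D(c=2). Cache: [T(c=1) Z(c=2)]
  11. access S: MISS, evict T(c=1). Cache: [S(c=1) Z(c=2)]
  12. access S: HIT, count now 2. Cache: [Z(c=2) S(c=2)]
  13. access Z: HIT, count now 3. Cache: [S(c=2) Z(c=3)]
  14. access J: MISS, evict S(c=2). Cache: [J(c=1) Z(c=3)]
  15. access S: MISS, evict J(c=1). Cache: [S(c=1) Z(c=3)]
  16. access J: MISS, evict S(c=1). Cache: [J(c=1) Z(c=3)]
  17. access S: MISS, evict J(c=1). Cache: [S(c=1) Z(c=3)]
  18. access Z: HIT, count now 4. Cache: [S(c=1) Z(c=4)]
  19. access J: MISS, evict S(c=1). Cache: [J(c=1) Z(c=4)]
  20. access K: MISS, evict J(c=1). Cache: [K(c=1) Z(c=4)]
  21. access Z: HIT, count now 5. Cache: [K(c=1) Z(c=5)]
  22. access Z: HIT, count now 6. Cache: [K(c=1) Z(c=6)]
  23. access K: HIT, count now 2. Cache: [K(c=2) Z(c=6)]
Total: 8 hits, 15 misses, 13 evictions

Hit rate = 8/23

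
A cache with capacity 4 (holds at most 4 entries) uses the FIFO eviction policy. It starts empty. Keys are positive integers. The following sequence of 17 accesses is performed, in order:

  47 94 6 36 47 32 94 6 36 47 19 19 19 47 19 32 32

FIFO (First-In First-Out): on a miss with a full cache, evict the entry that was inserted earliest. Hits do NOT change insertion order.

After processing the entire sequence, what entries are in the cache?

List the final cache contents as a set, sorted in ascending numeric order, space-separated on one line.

Answer: 19 32 36 47

Derivation:
FIFO simulation (capacity=4):
  1. access 47: MISS. Cache (old->new): [47]
  2. access 94: MISS. Cache (old->new): [47 94]
  3. access 6: MISS. Cache (old->new): [47 94 6]
  4. access 36: MISS. Cache (old->new): [47 94 6 36]
  5. access 47: HIT. Cache (old->new): [47 94 6 36]
  6. access 32: MISS, evict 47. Cache (old->new): [94 6 36 32]
  7. access 94: HIT. Cache (old->new): [94 6 36 32]
  8. access 6: HIT. Cache (old->new): [94 6 36 32]
  9. access 36: HIT. Cache (old->new): [94 6 36 32]
  10. access 47: MISS, evict 94. Cache (old->new): [6 36 32 47]
  11. access 19: MISS, evict 6. Cache (old->new): [36 32 47 19]
  12. access 19: HIT. Cache (old->new): [36 32 47 19]
  13. access 19: HIT. Cache (old->new): [36 32 47 19]
  14. access 47: HIT. Cache (old->new): [36 32 47 19]
  15. access 19: HIT. Cache (old->new): [36 32 47 19]
  16. access 32: HIT. Cache (old->new): [36 32 47 19]
  17. access 32: HIT. Cache (old->new): [36 32 47 19]
Total: 10 hits, 7 misses, 3 evictions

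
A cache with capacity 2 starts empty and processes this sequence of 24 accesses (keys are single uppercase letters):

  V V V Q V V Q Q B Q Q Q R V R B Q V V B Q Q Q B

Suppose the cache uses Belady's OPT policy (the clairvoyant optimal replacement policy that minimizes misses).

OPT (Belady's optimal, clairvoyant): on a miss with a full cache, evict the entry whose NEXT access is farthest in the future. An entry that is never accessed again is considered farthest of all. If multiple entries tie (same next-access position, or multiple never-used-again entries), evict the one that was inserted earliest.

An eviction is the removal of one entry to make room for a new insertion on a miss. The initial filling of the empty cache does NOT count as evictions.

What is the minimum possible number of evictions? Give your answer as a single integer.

Answer: 6

Derivation:
OPT (Belady) simulation (capacity=2):
  1. access V: MISS. Cache: [V]
  2. access V: HIT. Next use of V: step 3. Cache: [V]
  3. access V: HIT. Next use of V: step 5. Cache: [V]
  4. access Q: MISS. Cache: [V Q]
  5. access V: HIT. Next use of V: step 6. Cache: [V Q]
  6. access V: HIT. Next use of V: step 14. Cache: [V Q]
  7. access Q: HIT. Next use of Q: step 8. Cache: [V Q]
  8. access Q: HIT. Next use of Q: step 10. Cache: [V Q]
  9. access B: MISS, evict V (next use: step 14). Cache: [Q B]
  10. access Q: HIT. Next use of Q: step 11. Cache: [Q B]
  11. access Q: HIT. Next use of Q: step 12. Cache: [Q B]
  12. access Q: HIT. Next use of Q: step 17. Cache: [Q B]
  13. access R: MISS, evict Q (next use: step 17). Cache: [B R]
  14. access V: MISS, evict B (next use: step 16). Cache: [R V]
  15. access R: HIT. Next use of R: never. Cache: [R V]
  16. access B: MISS, evict R (next use: never). Cache: [V B]
  17. access Q: MISS, evict B (next use: step 20). Cache: [V Q]
  18. access V: HIT. Next use of V: step 19. Cache: [V Q]
  19. access V: HIT. Next use of V: never. Cache: [V Q]
  20. access B: MISS, evict V (next use: never). Cache: [Q B]
  21. access Q: HIT. Next use of Q: step 22. Cache: [Q B]
  22. access Q: HIT. Next use of Q: step 23. Cache: [Q B]
  23. access Q: HIT. Next use of Q: never. Cache: [Q B]
  24. access B: HIT. Next use of B: never. Cache: [Q B]
Total: 16 hits, 8 misses, 6 evictions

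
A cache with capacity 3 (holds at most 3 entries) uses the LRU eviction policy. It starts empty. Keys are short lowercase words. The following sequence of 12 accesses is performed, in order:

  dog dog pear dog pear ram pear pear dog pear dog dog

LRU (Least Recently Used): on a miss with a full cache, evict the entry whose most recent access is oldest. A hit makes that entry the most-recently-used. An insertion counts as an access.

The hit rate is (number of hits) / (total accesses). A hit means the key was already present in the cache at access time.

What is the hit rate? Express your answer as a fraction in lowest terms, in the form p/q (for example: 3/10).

Answer: 3/4

Derivation:
LRU simulation (capacity=3):
  1. access dog: MISS. Cache (LRU->MRU): [dog]
  2. access dog: HIT. Cache (LRU->MRU): [dog]
  3. access pear: MISS. Cache (LRU->MRU): [dog pear]
  4. access dog: HIT. Cache (LRU->MRU): [pear dog]
  5. access pear: HIT. Cache (LRU->MRU): [dog pear]
  6. access ram: MISS. Cache (LRU->MRU): [dog pear ram]
  7. access pear: HIT. Cache (LRU->MRU): [dog ram pear]
  8. access pear: HIT. Cache (LRU->MRU): [dog ram pear]
  9. access dog: HIT. Cache (LRU->MRU): [ram pear dog]
  10. access pear: HIT. Cache (LRU->MRU): [ram dog pear]
  11. access dog: HIT. Cache (LRU->MRU): [ram pear dog]
  12. access dog: HIT. Cache (LRU->MRU): [ram pear dog]
Total: 9 hits, 3 misses, 0 evictions

Hit rate = 9/12 = 3/4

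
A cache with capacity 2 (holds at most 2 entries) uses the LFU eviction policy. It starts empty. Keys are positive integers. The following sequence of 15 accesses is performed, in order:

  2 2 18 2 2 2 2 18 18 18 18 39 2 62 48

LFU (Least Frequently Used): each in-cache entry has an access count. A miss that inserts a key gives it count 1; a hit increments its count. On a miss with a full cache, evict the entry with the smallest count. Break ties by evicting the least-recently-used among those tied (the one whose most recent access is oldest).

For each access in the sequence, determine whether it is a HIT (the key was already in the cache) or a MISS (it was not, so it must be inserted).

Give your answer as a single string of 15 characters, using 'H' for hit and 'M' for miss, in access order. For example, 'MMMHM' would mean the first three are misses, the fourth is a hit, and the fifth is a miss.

Answer: MHMHHHHHHHHMHMM

Derivation:
LFU simulation (capacity=2):
  1. access 2: MISS. Cache: [2(c=1)]
  2. access 2: HIT, count now 2. Cache: [2(c=2)]
  3. access 18: MISS. Cache: [18(c=1) 2(c=2)]
  4. access 2: HIT, count now 3. Cache: [18(c=1) 2(c=3)]
  5. access 2: HIT, count now 4. Cache: [18(c=1) 2(c=4)]
  6. access 2: HIT, count now 5. Cache: [18(c=1) 2(c=5)]
  7. access 2: HIT, count now 6. Cache: [18(c=1) 2(c=6)]
  8. access 18: HIT, count now 2. Cache: [18(c=2) 2(c=6)]
  9. access 18: HIT, count now 3. Cache: [18(c=3) 2(c=6)]
  10. access 18: HIT, count now 4. Cache: [18(c=4) 2(c=6)]
  11. access 18: HIT, count now 5. Cache: [18(c=5) 2(c=6)]
  12. access 39: MISS, evict 18(c=5). Cache: [39(c=1) 2(c=6)]
  13. access 2: HIT, count now 7. Cache: [39(c=1) 2(c=7)]
  14. access 62: MISS, evict 39(c=1). Cache: [62(c=1) 2(c=7)]
  15. access 48: MISS, evict 62(c=1). Cache: [48(c=1) 2(c=7)]
Total: 10 hits, 5 misses, 3 evictions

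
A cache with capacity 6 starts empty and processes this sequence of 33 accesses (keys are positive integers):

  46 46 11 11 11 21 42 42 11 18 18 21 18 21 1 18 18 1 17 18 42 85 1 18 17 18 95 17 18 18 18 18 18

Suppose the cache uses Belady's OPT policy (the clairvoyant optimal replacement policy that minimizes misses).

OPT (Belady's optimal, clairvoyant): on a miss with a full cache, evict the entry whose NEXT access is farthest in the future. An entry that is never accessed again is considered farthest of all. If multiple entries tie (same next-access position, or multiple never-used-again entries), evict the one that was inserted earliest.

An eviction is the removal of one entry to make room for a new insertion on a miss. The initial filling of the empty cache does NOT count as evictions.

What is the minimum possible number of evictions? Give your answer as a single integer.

Answer: 3

Derivation:
OPT (Belady) simulation (capacity=6):
  1. access 46: MISS. Cache: [46]
  2. access 46: HIT. Next use of 46: never. Cache: [46]
  3. access 11: MISS. Cache: [46 11]
  4. access 11: HIT. Next use of 11: step 5. Cache: [46 11]
  5. access 11: HIT. Next use of 11: step 9. Cache: [46 11]
  6. access 21: MISS. Cache: [46 11 21]
  7. access 42: MISS. Cache: [46 11 21 42]
  8. access 42: HIT. Next use of 42: step 21. Cache: [46 11 21 42]
  9. access 11: HIT. Next use of 11: never. Cache: [46 11 21 42]
  10. access 18: MISS. Cache: [46 11 21 42 18]
  11. access 18: HIT. Next use of 18: step 13. Cache: [46 11 21 42 18]
  12. access 21: HIT. Next use of 21: step 14. Cache: [46 11 21 42 18]
  13. access 18: HIT. Next use of 18: step 16. Cache: [46 11 21 42 18]
  14. access 21: HIT. Next use of 21: never. Cache: [46 11 21 42 18]
  15. access 1: MISS. Cache: [46 11 21 42 18 1]
  16. access 18: HIT. Next use of 18: step 17. Cache: [46 11 21 42 18 1]
  17. access 18: HIT. Next use of 18: step 20. Cache: [46 11 21 42 18 1]
  18. access 1: HIT. Next use of 1: step 23. Cache: [46 11 21 42 18 1]
  19. access 17: MISS, evict 46 (next use: never). Cache: [11 21 42 18 1 17]
  20. access 18: HIT. Next use of 18: step 24. Cache: [11 21 42 18 1 17]
  21. access 42: HIT. Next use of 42: never. Cache: [11 21 42 18 1 17]
  22. access 85: MISS, evict 11 (next use: never). Cache: [21 42 18 1 17 85]
  23. access 1: HIT. Next use of 1: never. Cache: [21 42 18 1 17 85]
  24. access 18: HIT. Next use of 18: step 26. Cache: [21 42 18 1 17 85]
  25. access 17: HIT. Next use of 17: step 28. Cache: [21 42 18 1 17 85]
  26. access 18: HIT. Next use of 18: step 29. Cache: [21 42 18 1 17 85]
  27. access 95: MISS, evict 21 (next use: never). Cache: [42 18 1 17 85 95]
  28. access 17: HIT. Next use of 17: never. Cache: [42 18 1 17 85 95]
  29. access 18: HIT. Next use of 18: step 30. Cache: [42 18 1 17 85 95]
  30. access 18: HIT. Next use of 18: step 31. Cache: [42 18 1 17 85 95]
  31. access 18: HIT. Next use of 18: step 32. Cache: [42 18 1 17 85 95]
  32. access 18: HIT. Next use of 18: step 33. Cache: [42 18 1 17 85 95]
  33. access 18: HIT. Next use of 18: never. Cache: [42 18 1 17 85 95]
Total: 24 hits, 9 misses, 3 evictions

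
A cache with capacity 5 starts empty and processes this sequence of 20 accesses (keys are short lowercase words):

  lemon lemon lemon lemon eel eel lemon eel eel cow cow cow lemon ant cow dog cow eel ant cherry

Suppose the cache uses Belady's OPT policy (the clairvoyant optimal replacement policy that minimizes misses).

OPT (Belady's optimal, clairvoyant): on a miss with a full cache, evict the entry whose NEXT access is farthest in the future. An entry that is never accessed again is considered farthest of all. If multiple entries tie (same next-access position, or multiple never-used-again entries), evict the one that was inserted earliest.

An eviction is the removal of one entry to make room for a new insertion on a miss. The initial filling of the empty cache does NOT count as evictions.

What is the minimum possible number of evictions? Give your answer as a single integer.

Answer: 1

Derivation:
OPT (Belady) simulation (capacity=5):
  1. access lemon: MISS. Cache: [lemon]
  2. access lemon: HIT. Next use of lemon: step 3. Cache: [lemon]
  3. access lemon: HIT. Next use of lemon: step 4. Cache: [lemon]
  4. access lemon: HIT. Next use of lemon: step 7. Cache: [lemon]
  5. access eel: MISS. Cache: [lemon eel]
  6. access eel: HIT. Next use of eel: step 8. Cache: [lemon eel]
  7. access lemon: HIT. Next use of lemon: step 13. Cache: [lemon eel]
  8. access eel: HIT. Next use of eel: step 9. Cache: [lemon eel]
  9. access eel: HIT. Next use of eel: step 18. Cache: [lemon eel]
  10. access cow: MISS. Cache: [lemon eel cow]
  11. access cow: HIT. Next use of cow: step 12. Cache: [lemon eel cow]
  12. access cow: HIT. Next use of cow: step 15. Cache: [lemon eel cow]
  13. access lemon: HIT. Next use of lemon: never. Cache: [lemon eel cow]
  14. access ant: MISS. Cache: [lemon eel cow ant]
  15. access cow: HIT. Next use of cow: step 17. Cache: [lemon eel cow ant]
  16. access dog: MISS. Cache: [lemon eel cow ant dog]
  17. access cow: HIT. Next use of cow: never. Cache: [lemon eel cow ant dog]
  18. access eel: HIT. Next use of eel: never. Cache: [lemon eel cow ant dog]
  19. access ant: HIT. Next use of ant: never. Cache: [lemon eel cow ant dog]
  20. access cherry: MISS, evict lemon (next use: never). Cache: [eel cow ant dog cherry]
Total: 14 hits, 6 misses, 1 evictions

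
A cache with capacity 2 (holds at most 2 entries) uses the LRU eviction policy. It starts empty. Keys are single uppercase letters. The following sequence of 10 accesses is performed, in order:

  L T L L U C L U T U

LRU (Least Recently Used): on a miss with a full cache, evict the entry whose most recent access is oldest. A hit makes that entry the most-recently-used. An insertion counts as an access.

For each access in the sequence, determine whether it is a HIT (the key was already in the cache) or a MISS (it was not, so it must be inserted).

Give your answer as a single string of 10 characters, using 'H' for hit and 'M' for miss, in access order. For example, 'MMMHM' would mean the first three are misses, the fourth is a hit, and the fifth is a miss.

LRU simulation (capacity=2):
  1. access L: MISS. Cache (LRU->MRU): [L]
  2. access T: MISS. Cache (LRU->MRU): [L T]
  3. access L: HIT. Cache (LRU->MRU): [T L]
  4. access L: HIT. Cache (LRU->MRU): [T L]
  5. access U: MISS, evict T. Cache (LRU->MRU): [L U]
  6. access C: MISS, evict L. Cache (LRU->MRU): [U C]
  7. access L: MISS, evict U. Cache (LRU->MRU): [C L]
  8. access U: MISS, evict C. Cache (LRU->MRU): [L U]
  9. access T: MISS, evict L. Cache (LRU->MRU): [U T]
  10. access U: HIT. Cache (LRU->MRU): [T U]
Total: 3 hits, 7 misses, 5 evictions

Answer: MMHHMMMMMH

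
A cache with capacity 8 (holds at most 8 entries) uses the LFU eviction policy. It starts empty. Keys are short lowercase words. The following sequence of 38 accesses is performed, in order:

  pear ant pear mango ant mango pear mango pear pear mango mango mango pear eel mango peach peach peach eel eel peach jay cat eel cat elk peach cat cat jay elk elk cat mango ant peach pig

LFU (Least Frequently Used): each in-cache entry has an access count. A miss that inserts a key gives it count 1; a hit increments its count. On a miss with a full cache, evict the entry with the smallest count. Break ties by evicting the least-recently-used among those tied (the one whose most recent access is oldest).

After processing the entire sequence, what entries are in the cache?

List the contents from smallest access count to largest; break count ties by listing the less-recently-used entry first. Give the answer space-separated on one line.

Answer: pig elk ant eel cat pear peach mango

Derivation:
LFU simulation (capacity=8):
  1. access pear: MISS. Cache: [pear(c=1)]
  2. access ant: MISS. Cache: [pear(c=1) ant(c=1)]
  3. access pear: HIT, count now 2. Cache: [ant(c=1) pear(c=2)]
  4. access mango: MISS. Cache: [ant(c=1) mango(c=1) pear(c=2)]
  5. access ant: HIT, count now 2. Cache: [mango(c=1) pear(c=2) ant(c=2)]
  6. access mango: HIT, count now 2. Cache: [pear(c=2) ant(c=2) mango(c=2)]
  7. access pear: HIT, count now 3. Cache: [ant(c=2) mango(c=2) pear(c=3)]
  8. access mango: HIT, count now 3. Cache: [ant(c=2) pear(c=3) mango(c=3)]
  9. access pear: HIT, count now 4. Cache: [ant(c=2) mango(c=3) pear(c=4)]
  10. access pear: HIT, count now 5. Cache: [ant(c=2) mango(c=3) pear(c=5)]
  11. access mango: HIT, count now 4. Cache: [ant(c=2) mango(c=4) pear(c=5)]
  12. access mango: HIT, count now 5. Cache: [ant(c=2) pear(c=5) mango(c=5)]
  13. access mango: HIT, count now 6. Cache: [ant(c=2) pear(c=5) mango(c=6)]
  14. access pear: HIT, count now 6. Cache: [ant(c=2) mango(c=6) pear(c=6)]
  15. access eel: MISS. Cache: [eel(c=1) ant(c=2) mango(c=6) pear(c=6)]
  16. access mango: HIT, count now 7. Cache: [eel(c=1) ant(c=2) pear(c=6) mango(c=7)]
  17. access peach: MISS. Cache: [eel(c=1) peach(c=1) ant(c=2) pear(c=6) mango(c=7)]
  18. access peach: HIT, count now 2. Cache: [eel(c=1) ant(c=2) peach(c=2) pear(c=6) mango(c=7)]
  19. access peach: HIT, count now 3. Cache: [eel(c=1) ant(c=2) peach(c=3) pear(c=6) mango(c=7)]
  20. access eel: HIT, count now 2. Cache: [ant(c=2) eel(c=2) peach(c=3) pear(c=6) mango(c=7)]
  21. access eel: HIT, count now 3. Cache: [ant(c=2) peach(c=3) eel(c=3) pear(c=6) mango(c=7)]
  22. access peach: HIT, count now 4. Cache: [ant(c=2) eel(c=3) peach(c=4) pear(c=6) mango(c=7)]
  23. access jay: MISS. Cache: [jay(c=1) ant(c=2) eel(c=3) peach(c=4) pear(c=6) mango(c=7)]
  24. access cat: MISS. Cache: [jay(c=1) cat(c=1) ant(c=2) eel(c=3) peach(c=4) pear(c=6) mango(c=7)]
  25. access eel: HIT, count now 4. Cache: [jay(c=1) cat(c=1) ant(c=2) peach(c=4) eel(c=4) pear(c=6) mango(c=7)]
  26. access cat: HIT, count now 2. Cache: [jay(c=1) ant(c=2) cat(c=2) peach(c=4) eel(c=4) pear(c=6) mango(c=7)]
  27. access elk: MISS. Cache: [jay(c=1) elk(c=1) ant(c=2) cat(c=2) peach(c=4) eel(c=4) pear(c=6) mango(c=7)]
  28. access peach: HIT, count now 5. Cache: [jay(c=1) elk(c=1) ant(c=2) cat(c=2) eel(c=4) peach(c=5) pear(c=6) mango(c=7)]
  29. access cat: HIT, count now 3. Cache: [jay(c=1) elk(c=1) ant(c=2) cat(c=3) eel(c=4) peach(c=5) pear(c=6) mango(c=7)]
  30. access cat: HIT, count now 4. Cache: [jay(c=1) elk(c=1) ant(c=2) eel(c=4) cat(c=4) peach(c=5) pear(c=6) mango(c=7)]
  31. access jay: HIT, count now 2. Cache: [elk(c=1) ant(c=2) jay(c=2) eel(c=4) cat(c=4) peach(c=5) pear(c=6) mango(c=7)]
  32. access elk: HIT, count now 2. Cache: [ant(c=2) jay(c=2) elk(c=2) eel(c=4) cat(c=4) peach(c=5) pear(c=6) mango(c=7)]
  33. access elk: HIT, count now 3. Cache: [ant(c=2) jay(c=2) elk(c=3) eel(c=4) cat(c=4) peach(c=5) pear(c=6) mango(c=7)]
  34. access cat: HIT, count now 5. Cache: [ant(c=2) jay(c=2) elk(c=3) eel(c=4) peach(c=5) cat(c=5) pear(c=6) mango(c=7)]
  35. access mango: HIT, count now 8. Cache: [ant(c=2) jay(c=2) elk(c=3) eel(c=4) peach(c=5) cat(c=5) pear(c=6) mango(c=8)]
  36. access ant: HIT, count now 3. Cache: [jay(c=2) elk(c=3) ant(c=3) eel(c=4) peach(c=5) cat(c=5) pear(c=6) mango(c=8)]
  37. access peach: HIT, count now 6. Cache: [jay(c=2) elk(c=3) ant(c=3) eel(c=4) cat(c=5) pear(c=6) peach(c=6) mango(c=8)]
  38. access pig: MISS, evict jay(c=2). Cache: [pig(c=1) elk(c=3) ant(c=3) eel(c=4) cat(c=5) pear(c=6) peach(c=6) mango(c=8)]
Total: 29 hits, 9 misses, 1 evictions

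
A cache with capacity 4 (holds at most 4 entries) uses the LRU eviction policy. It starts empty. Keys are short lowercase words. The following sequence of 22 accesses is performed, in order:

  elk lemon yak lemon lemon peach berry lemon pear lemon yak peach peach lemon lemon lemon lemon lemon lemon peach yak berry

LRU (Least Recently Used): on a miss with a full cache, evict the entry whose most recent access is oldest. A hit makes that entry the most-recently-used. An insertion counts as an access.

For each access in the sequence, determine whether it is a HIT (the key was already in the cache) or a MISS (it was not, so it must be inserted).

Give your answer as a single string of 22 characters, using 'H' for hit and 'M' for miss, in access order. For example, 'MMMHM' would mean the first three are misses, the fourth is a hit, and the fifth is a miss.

Answer: MMMHHMMHMHMMHHHHHHHHHM

Derivation:
LRU simulation (capacity=4):
  1. access elk: MISS. Cache (LRU->MRU): [elk]
  2. access lemon: MISS. Cache (LRU->MRU): [elk lemon]
  3. access yak: MISS. Cache (LRU->MRU): [elk lemon yak]
  4. access lemon: HIT. Cache (LRU->MRU): [elk yak lemon]
  5. access lemon: HIT. Cache (LRU->MRU): [elk yak lemon]
  6. access peach: MISS. Cache (LRU->MRU): [elk yak lemon peach]
  7. access berry: MISS, evict elk. Cache (LRU->MRU): [yak lemon peach berry]
  8. access lemon: HIT. Cache (LRU->MRU): [yak peach berry lemon]
  9. access pear: MISS, evict yak. Cache (LRU->MRU): [peach berry lemon pear]
  10. access lemon: HIT. Cache (LRU->MRU): [peach berry pear lemon]
  11. access yak: MISS, evict peach. Cache (LRU->MRU): [berry pear lemon yak]
  12. access peach: MISS, evict berry. Cache (LRU->MRU): [pear lemon yak peach]
  13. access peach: HIT. Cache (LRU->MRU): [pear lemon yak peach]
  14. access lemon: HIT. Cache (LRU->MRU): [pear yak peach lemon]
  15. access lemon: HIT. Cache (LRU->MRU): [pear yak peach lemon]
  16. access lemon: HIT. Cache (LRU->MRU): [pear yak peach lemon]
  17. access lemon: HIT. Cache (LRU->MRU): [pear yak peach lemon]
  18. access lemon: HIT. Cache (LRU->MRU): [pear yak peach lemon]
  19. access lemon: HIT. Cache (LRU->MRU): [pear yak peach lemon]
  20. access peach: HIT. Cache (LRU->MRU): [pear yak lemon peach]
  21. access yak: HIT. Cache (LRU->MRU): [pear lemon peach yak]
  22. access berry: MISS, evict pear. Cache (LRU->MRU): [lemon peach yak berry]
Total: 13 hits, 9 misses, 5 evictions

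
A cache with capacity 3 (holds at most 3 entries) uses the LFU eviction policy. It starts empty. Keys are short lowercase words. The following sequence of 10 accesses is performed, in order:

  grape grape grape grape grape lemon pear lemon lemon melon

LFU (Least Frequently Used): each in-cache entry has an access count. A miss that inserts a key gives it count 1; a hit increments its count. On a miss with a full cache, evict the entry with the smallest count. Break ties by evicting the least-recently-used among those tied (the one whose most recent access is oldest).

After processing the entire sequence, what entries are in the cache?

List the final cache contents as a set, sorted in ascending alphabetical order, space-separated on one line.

LFU simulation (capacity=3):
  1. access grape: MISS. Cache: [grape(c=1)]
  2. access grape: HIT, count now 2. Cache: [grape(c=2)]
  3. access grape: HIT, count now 3. Cache: [grape(c=3)]
  4. access grape: HIT, count now 4. Cache: [grape(c=4)]
  5. access grape: HIT, count now 5. Cache: [grape(c=5)]
  6. access lemon: MISS. Cache: [lemon(c=1) grape(c=5)]
  7. access pear: MISS. Cache: [lemon(c=1) pear(c=1) grape(c=5)]
  8. access lemon: HIT, count now 2. Cache: [pear(c=1) lemon(c=2) grape(c=5)]
  9. access lemon: HIT, count now 3. Cache: [pear(c=1) lemon(c=3) grape(c=5)]
  10. access melon: MISS, evict pear(c=1). Cache: [melon(c=1) lemon(c=3) grape(c=5)]
Total: 6 hits, 4 misses, 1 evictions

Answer: grape lemon melon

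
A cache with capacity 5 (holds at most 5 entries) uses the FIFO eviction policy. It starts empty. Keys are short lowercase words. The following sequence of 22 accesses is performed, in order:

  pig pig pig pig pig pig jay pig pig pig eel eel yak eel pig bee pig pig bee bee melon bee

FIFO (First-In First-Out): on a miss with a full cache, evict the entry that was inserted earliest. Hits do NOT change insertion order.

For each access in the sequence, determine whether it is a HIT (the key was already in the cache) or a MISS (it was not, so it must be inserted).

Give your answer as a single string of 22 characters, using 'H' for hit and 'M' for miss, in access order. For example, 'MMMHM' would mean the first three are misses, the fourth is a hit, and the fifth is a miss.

Answer: MHHHHHMHHHMHMHHMHHHHMH

Derivation:
FIFO simulation (capacity=5):
  1. access pig: MISS. Cache (old->new): [pig]
  2. access pig: HIT. Cache (old->new): [pig]
  3. access pig: HIT. Cache (old->new): [pig]
  4. access pig: HIT. Cache (old->new): [pig]
  5. access pig: HIT. Cache (old->new): [pig]
  6. access pig: HIT. Cache (old->new): [pig]
  7. access jay: MISS. Cache (old->new): [pig jay]
  8. access pig: HIT. Cache (old->new): [pig jay]
  9. access pig: HIT. Cache (old->new): [pig jay]
  10. access pig: HIT. Cache (old->new): [pig jay]
  11. access eel: MISS. Cache (old->new): [pig jay eel]
  12. access eel: HIT. Cache (old->new): [pig jay eel]
  13. access yak: MISS. Cache (old->new): [pig jay eel yak]
  14. access eel: HIT. Cache (old->new): [pig jay eel yak]
  15. access pig: HIT. Cache (old->new): [pig jay eel yak]
  16. access bee: MISS. Cache (old->new): [pig jay eel yak bee]
  17. access pig: HIT. Cache (old->new): [pig jay eel yak bee]
  18. access pig: HIT. Cache (old->new): [pig jay eel yak bee]
  19. access bee: HIT. Cache (old->new): [pig jay eel yak bee]
  20. access bee: HIT. Cache (old->new): [pig jay eel yak bee]
  21. access melon: MISS, evict pig. Cache (old->new): [jay eel yak bee melon]
  22. access bee: HIT. Cache (old->new): [jay eel yak bee melon]
Total: 16 hits, 6 misses, 1 evictions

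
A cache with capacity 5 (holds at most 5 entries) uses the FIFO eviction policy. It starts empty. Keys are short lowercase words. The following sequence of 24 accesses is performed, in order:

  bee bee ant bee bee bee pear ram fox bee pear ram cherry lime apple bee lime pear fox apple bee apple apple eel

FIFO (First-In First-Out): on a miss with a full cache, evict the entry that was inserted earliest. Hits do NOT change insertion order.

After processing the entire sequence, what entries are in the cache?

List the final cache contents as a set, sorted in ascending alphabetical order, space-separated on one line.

FIFO simulation (capacity=5):
  1. access bee: MISS. Cache (old->new): [bee]
  2. access bee: HIT. Cache (old->new): [bee]
  3. access ant: MISS. Cache (old->new): [bee ant]
  4. access bee: HIT. Cache (old->new): [bee ant]
  5. access bee: HIT. Cache (old->new): [bee ant]
  6. access bee: HIT. Cache (old->new): [bee ant]
  7. access pear: MISS. Cache (old->new): [bee ant pear]
  8. access ram: MISS. Cache (old->new): [bee ant pear ram]
  9. access fox: MISS. Cache (old->new): [bee ant pear ram fox]
  10. access bee: HIT. Cache (old->new): [bee ant pear ram fox]
  11. access pear: HIT. Cache (old->new): [bee ant pear ram fox]
  12. access ram: HIT. Cache (old->new): [bee ant pear ram fox]
  13. access cherry: MISS, evict bee. Cache (old->new): [ant pear ram fox cherry]
  14. access lime: MISS, evict ant. Cache (old->new): [pear ram fox cherry lime]
  15. access apple: MISS, evict pear. Cache (old->new): [ram fox cherry lime apple]
  16. access bee: MISS, evict ram. Cache (old->new): [fox cherry lime apple bee]
  17. access lime: HIT. Cache (old->new): [fox cherry lime apple bee]
  18. access pear: MISS, evict fox. Cache (old->new): [cherry lime apple bee pear]
  19. access fox: MISS, evict cherry. Cache (old->new): [lime apple bee pear fox]
  20. access apple: HIT. Cache (old->new): [lime apple bee pear fox]
  21. access bee: HIT. Cache (old->new): [lime apple bee pear fox]
  22. access apple: HIT. Cache (old->new): [lime apple bee pear fox]
  23. access apple: HIT. Cache (old->new): [lime apple bee pear fox]
  24. access eel: MISS, evict lime. Cache (old->new): [apple bee pear fox eel]
Total: 12 hits, 12 misses, 7 evictions

Answer: apple bee eel fox pear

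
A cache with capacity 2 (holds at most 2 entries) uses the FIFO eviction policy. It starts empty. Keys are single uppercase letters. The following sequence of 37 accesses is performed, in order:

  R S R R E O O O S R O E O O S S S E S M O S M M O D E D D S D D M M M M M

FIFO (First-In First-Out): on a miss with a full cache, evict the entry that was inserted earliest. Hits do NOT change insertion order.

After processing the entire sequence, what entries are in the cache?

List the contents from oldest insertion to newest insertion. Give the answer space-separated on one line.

Answer: D M

Derivation:
FIFO simulation (capacity=2):
  1. access R: MISS. Cache (old->new): [R]
  2. access S: MISS. Cache (old->new): [R S]
  3. access R: HIT. Cache (old->new): [R S]
  4. access R: HIT. Cache (old->new): [R S]
  5. access E: MISS, evict R. Cache (old->new): [S E]
  6. access O: MISS, evict S. Cache (old->new): [E O]
  7. access O: HIT. Cache (old->new): [E O]
  8. access O: HIT. Cache (old->new): [E O]
  9. access S: MISS, evict E. Cache (old->new): [O S]
  10. access R: MISS, evict O. Cache (old->new): [S R]
  11. access O: MISS, evict S. Cache (old->new): [R O]
  12. access E: MISS, evict R. Cache (old->new): [O E]
  13. access O: HIT. Cache (old->new): [O E]
  14. access O: HIT. Cache (old->new): [O E]
  15. access S: MISS, evict O. Cache (old->new): [E S]
  16. access S: HIT. Cache (old->new): [E S]
  17. access S: HIT. Cache (old->new): [E S]
  18. access E: HIT. Cache (old->new): [E S]
  19. access S: HIT. Cache (old->new): [E S]
  20. access M: MISS, evict E. Cache (old->new): [S M]
  21. access O: MISS, evict S. Cache (old->new): [M O]
  22. access S: MISS, evict M. Cache (old->new): [O S]
  23. access M: MISS, evict O. Cache (old->new): [S M]
  24. access M: HIT. Cache (old->new): [S M]
  25. access O: MISS, evict S. Cache (old->new): [M O]
  26. access D: MISS, evict M. Cache (old->new): [O D]
  27. access E: MISS, evict O. Cache (old->new): [D E]
  28. access D: HIT. Cache (old->new): [D E]
  29. access D: HIT. Cache (old->new): [D E]
  30. access S: MISS, evict D. Cache (old->new): [E S]
  31. access D: MISS, evict E. Cache (old->new): [S D]
  32. access D: HIT. Cache (old->new): [S D]
  33. access M: MISS, evict S. Cache (old->new): [D M]
  34. access M: HIT. Cache (old->new): [D M]
  35. access M: HIT. Cache (old->new): [D M]
  36. access M: HIT. Cache (old->new): [D M]
  37. access M: HIT. Cache (old->new): [D M]
Total: 18 hits, 19 misses, 17 evictions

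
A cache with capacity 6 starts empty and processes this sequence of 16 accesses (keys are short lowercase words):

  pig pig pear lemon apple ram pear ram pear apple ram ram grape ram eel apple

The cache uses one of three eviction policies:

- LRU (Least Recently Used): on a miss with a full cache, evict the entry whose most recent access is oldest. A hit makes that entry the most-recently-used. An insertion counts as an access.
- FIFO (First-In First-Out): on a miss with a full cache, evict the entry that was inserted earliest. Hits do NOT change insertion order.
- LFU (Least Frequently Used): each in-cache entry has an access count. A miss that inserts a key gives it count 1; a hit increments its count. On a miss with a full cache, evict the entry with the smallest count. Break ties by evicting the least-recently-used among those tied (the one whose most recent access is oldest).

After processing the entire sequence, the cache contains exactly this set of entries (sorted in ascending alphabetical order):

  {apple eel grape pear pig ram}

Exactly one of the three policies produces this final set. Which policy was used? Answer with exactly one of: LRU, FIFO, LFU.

Answer: LFU

Derivation:
Simulating under each policy and comparing final sets:
  LRU: final set = {apple eel grape lemon pear ram} -> differs
  FIFO: final set = {apple eel grape lemon pear ram} -> differs
  LFU: final set = {apple eel grape pear pig ram} -> MATCHES target
Only LFU produces the target set.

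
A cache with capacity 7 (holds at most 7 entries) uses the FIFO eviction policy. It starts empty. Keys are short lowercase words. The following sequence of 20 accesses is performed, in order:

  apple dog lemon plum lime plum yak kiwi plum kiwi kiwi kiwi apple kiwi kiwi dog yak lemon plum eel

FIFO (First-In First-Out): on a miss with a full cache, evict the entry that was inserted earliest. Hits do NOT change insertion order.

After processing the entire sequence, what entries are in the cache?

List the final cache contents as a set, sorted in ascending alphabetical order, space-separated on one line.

FIFO simulation (capacity=7):
  1. access apple: MISS. Cache (old->new): [apple]
  2. access dog: MISS. Cache (old->new): [apple dog]
  3. access lemon: MISS. Cache (old->new): [apple dog lemon]
  4. access plum: MISS. Cache (old->new): [apple dog lemon plum]
  5. access lime: MISS. Cache (old->new): [apple dog lemon plum lime]
  6. access plum: HIT. Cache (old->new): [apple dog lemon plum lime]
  7. access yak: MISS. Cache (old->new): [apple dog lemon plum lime yak]
  8. access kiwi: MISS. Cache (old->new): [apple dog lemon plum lime yak kiwi]
  9. access plum: HIT. Cache (old->new): [apple dog lemon plum lime yak kiwi]
  10. access kiwi: HIT. Cache (old->new): [apple dog lemon plum lime yak kiwi]
  11. access kiwi: HIT. Cache (old->new): [apple dog lemon plum lime yak kiwi]
  12. access kiwi: HIT. Cache (old->new): [apple dog lemon plum lime yak kiwi]
  13. access apple: HIT. Cache (old->new): [apple dog lemon plum lime yak kiwi]
  14. access kiwi: HIT. Cache (old->new): [apple dog lemon plum lime yak kiwi]
  15. access kiwi: HIT. Cache (old->new): [apple dog lemon plum lime yak kiwi]
  16. access dog: HIT. Cache (old->new): [apple dog lemon plum lime yak kiwi]
  17. access yak: HIT. Cache (old->new): [apple dog lemon plum lime yak kiwi]
  18. access lemon: HIT. Cache (old->new): [apple dog lemon plum lime yak kiwi]
  19. access plum: HIT. Cache (old->new): [apple dog lemon plum lime yak kiwi]
  20. access eel: MISS, evict apple. Cache (old->new): [dog lemon plum lime yak kiwi eel]
Total: 12 hits, 8 misses, 1 evictions

Answer: dog eel kiwi lemon lime plum yak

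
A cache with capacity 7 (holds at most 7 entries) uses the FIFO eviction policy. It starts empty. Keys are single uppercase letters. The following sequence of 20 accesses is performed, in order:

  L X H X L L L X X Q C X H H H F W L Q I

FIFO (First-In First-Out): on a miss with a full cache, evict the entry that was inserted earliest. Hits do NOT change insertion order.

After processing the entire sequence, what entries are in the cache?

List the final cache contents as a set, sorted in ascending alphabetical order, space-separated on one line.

FIFO simulation (capacity=7):
  1. access L: MISS. Cache (old->new): [L]
  2. access X: MISS. Cache (old->new): [L X]
  3. access H: MISS. Cache (old->new): [L X H]
  4. access X: HIT. Cache (old->new): [L X H]
  5. access L: HIT. Cache (old->new): [L X H]
  6. access L: HIT. Cache (old->new): [L X H]
  7. access L: HIT. Cache (old->new): [L X H]
  8. access X: HIT. Cache (old->new): [L X H]
  9. access X: HIT. Cache (old->new): [L X H]
  10. access Q: MISS. Cache (old->new): [L X H Q]
  11. access C: MISS. Cache (old->new): [L X H Q C]
  12. access X: HIT. Cache (old->new): [L X H Q C]
  13. access H: HIT. Cache (old->new): [L X H Q C]
  14. access H: HIT. Cache (old->new): [L X H Q C]
  15. access H: HIT. Cache (old->new): [L X H Q C]
  16. access F: MISS. Cache (old->new): [L X H Q C F]
  17. access W: MISS. Cache (old->new): [L X H Q C F W]
  18. access L: HIT. Cache (old->new): [L X H Q C F W]
  19. access Q: HIT. Cache (old->new): [L X H Q C F W]
  20. access I: MISS, evict L. Cache (old->new): [X H Q C F W I]
Total: 12 hits, 8 misses, 1 evictions

Answer: C F H I Q W X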